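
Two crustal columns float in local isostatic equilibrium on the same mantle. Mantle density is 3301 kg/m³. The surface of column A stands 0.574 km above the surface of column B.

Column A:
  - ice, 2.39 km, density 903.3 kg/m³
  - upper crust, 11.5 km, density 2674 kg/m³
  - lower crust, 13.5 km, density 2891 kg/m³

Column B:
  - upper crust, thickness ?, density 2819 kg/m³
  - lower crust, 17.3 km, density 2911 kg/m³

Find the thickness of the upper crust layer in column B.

Take the compensation level at the base of the deeper column (depth z_c below the surface of column A) and equate Σ ρ_i t_i down to z_c; mantle fills any gap and the z_c terms cancel.
Column A: 2.39×903.3 + 11.5×2674 + 13.5×2891 + (z_c − 27.39)×3301
Column B: 0.574×0 + x×2819 + 17.3×2911 + (z_c − 0.574 − 17.3 − x)×3301
The z_c×3301 term appears on both sides and cancels. Collect the known terms of each column as K = Σ(ρt)_known − 3301 × (depth of known layers): K_A = 71938.387 − 3301×27.39 = −18476.003; K_B = 50360.3 − 3301×(0.574 + 17.3) = −8641.774.
Balance: K_A = K_B − x×(3301 − 2819), so x = (K_B − K_A)/(3301 − 2819) = 9834.23/482 = 20.4 km.

20.4 km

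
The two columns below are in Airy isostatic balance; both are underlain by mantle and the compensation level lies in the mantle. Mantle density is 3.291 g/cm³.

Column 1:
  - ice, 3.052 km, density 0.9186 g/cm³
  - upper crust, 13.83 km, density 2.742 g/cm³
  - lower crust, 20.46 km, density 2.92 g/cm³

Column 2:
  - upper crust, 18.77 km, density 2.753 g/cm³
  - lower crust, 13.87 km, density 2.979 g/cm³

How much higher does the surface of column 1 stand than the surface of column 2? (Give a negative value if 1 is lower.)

2.43 km

For any compensation level in the mantle, the mantle terms cancel and isostasy reduces to e = (Σt_1 − Σt_2) − (Σ(ρt)_1 − Σ(ρt)_2) / ρ_m.
Σt_1 = 37.342 km; Σt_2 = 32.64 km; Σ(ρt)_1 = 100.468627; Σ(ρt)_2 = 92.99254 (in km·g/cm³).
e = (37.342 − 32.64) − (100.468627 − 92.99254) / 3.291 = 2.43 km.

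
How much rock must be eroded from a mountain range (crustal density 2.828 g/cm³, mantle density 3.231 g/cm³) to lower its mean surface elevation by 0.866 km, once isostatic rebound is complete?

6.94 km

Net drop Δ = e − u = e − e ρ_c/ρ_m = e (ρ_m − ρ_c)/ρ_m.
e = Δ ρ_m/(ρ_m − ρ_c) = 0.866 km × 3.231/0.403 = 6.94 km.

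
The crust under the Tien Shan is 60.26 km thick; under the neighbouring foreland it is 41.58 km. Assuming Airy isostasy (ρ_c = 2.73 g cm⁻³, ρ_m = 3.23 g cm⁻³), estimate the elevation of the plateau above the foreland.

Excess crust Δ = 60.26 km − 41.58 km = 18.68 km, split between elevation h and root r with h + r = Δ.
Airy balance ρ_c h = (ρ_m − ρ_c) r gives r = h ρ_c/(ρ_m − ρ_c), so h (1 + ρ_c/(ρ_m − ρ_c)) = Δ, i.e. h = Δ (ρ_m − ρ_c)/ρ_m.
h = 18.68 km × 0.5/3.23 = 2.89 km.

2.89 km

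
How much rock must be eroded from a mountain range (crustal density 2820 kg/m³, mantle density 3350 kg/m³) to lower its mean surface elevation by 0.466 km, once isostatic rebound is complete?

2.95 km

Net drop Δ = e − u = e − e ρ_c/ρ_m = e (ρ_m − ρ_c)/ρ_m.
e = Δ ρ_m/(ρ_m − ρ_c) = 0.466 km × 3350/530 = 2.95 km.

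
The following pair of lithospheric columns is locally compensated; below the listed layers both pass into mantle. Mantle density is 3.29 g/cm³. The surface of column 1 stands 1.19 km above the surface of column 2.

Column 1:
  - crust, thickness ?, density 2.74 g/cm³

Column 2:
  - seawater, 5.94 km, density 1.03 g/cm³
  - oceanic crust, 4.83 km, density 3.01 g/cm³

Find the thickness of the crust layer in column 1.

34 km

Take the compensation level at the base of the deeper column (depth z_c below the surface of column 1) and equate Σ ρ_i t_i down to z_c; mantle fills any gap and the z_c terms cancel.
Column 1: x×2.74 + (z_c − 0 − x)×3.29
Column 2: 1.19×0 + 5.94×1.03 + 4.83×3.01 + (z_c − 1.19 − 10.77)×3.29
The z_c×3.29 term appears on both sides and cancels. Collect the known terms of each column as K = Σ(ρt)_known − 3.29 × (depth of known layers): K_1 = 0 − 3.29×0 = 0; K_2 = 20.6565 − 3.29×(1.19 + 10.77) = −18.6919.
Balance: K_1 − x×(3.29 − 2.74) = K_2, so x = (K_1 − K_2)/(3.29 − 2.74) = 18.6919/0.55 = 34 km.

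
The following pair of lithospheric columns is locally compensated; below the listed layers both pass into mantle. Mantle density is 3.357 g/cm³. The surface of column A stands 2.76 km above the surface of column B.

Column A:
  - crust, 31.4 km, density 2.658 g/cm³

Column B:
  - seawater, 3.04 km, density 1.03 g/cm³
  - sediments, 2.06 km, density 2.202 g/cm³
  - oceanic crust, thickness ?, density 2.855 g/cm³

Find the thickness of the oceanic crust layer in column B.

Take the compensation level at the base of the deeper column (depth z_c below the surface of column A) and equate Σ ρ_i t_i down to z_c; mantle fills any gap and the z_c terms cancel.
Column A: 31.4×2.658 + (z_c − 31.4)×3.357
Column B: 2.76×0 + 3.04×1.03 + 2.06×2.202 + x×2.855 + (z_c − 2.76 − 5.1 − x)×3.357
The z_c×3.357 term appears on both sides and cancels. Collect the known terms of each column as K = Σ(ρt)_known − 3.357 × (depth of known layers): K_A = 83.4612 − 3.357×31.4 = −21.9486; K_B = 7.66732 − 3.357×(2.76 + 5.1) = −18.7187.
Balance: K_A = K_B − x×(3.357 − 2.855), so x = (K_B − K_A)/(3.357 − 2.855) = 3.2299/0.502 = 6.43 km.

6.43 km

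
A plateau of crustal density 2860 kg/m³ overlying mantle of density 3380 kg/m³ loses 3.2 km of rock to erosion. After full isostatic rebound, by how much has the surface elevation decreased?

Rebound u = e ρ_c/ρ_m = 3.2 km × 2860/3380 = 2.708 km.
Net surface drop = e − u = 3.2 km − 2.708 km = e (ρ_m − ρ_c)/ρ_m = 0.492 km.

0.492 km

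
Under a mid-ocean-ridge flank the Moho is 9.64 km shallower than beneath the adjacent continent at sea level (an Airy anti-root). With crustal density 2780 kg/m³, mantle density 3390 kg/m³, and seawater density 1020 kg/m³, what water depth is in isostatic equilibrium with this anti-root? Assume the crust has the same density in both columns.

Replacing a thickness d of crust by seawater at the top must be balanced by replacing crust with mantle at the base: d (ρ_c − ρ_w) = a (ρ_m − ρ_c).
d = a (ρ_m − ρ_c)/(ρ_c − ρ_w) = 9.64 km × 610/1760 = 3.34 km.

3.34 km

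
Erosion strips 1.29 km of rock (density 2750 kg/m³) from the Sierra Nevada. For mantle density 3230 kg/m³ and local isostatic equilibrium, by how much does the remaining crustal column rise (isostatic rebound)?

Unloading: uplift u = e ρ_c/ρ_m = 1.29 km × 2750/3230 = 1.1 km.

1.1 km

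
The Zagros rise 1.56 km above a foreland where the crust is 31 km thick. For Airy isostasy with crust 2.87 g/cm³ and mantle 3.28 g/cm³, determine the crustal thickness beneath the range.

Root depth r = h ρ_c / (ρ_m − ρ_c) = 1.56 km × 2.87 / 0.41 = 10.92 km.
Total thickness = T + h + r = 31 km + 1.56 km + 10.92 km = 43.5 km.

43.5 km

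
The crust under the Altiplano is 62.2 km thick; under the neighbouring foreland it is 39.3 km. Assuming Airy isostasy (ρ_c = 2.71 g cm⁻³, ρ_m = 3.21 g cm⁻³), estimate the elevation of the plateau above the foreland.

3.57 km

Excess crust Δ = 62.2 km − 39.3 km = 22.9 km, split between elevation h and root r with h + r = Δ.
Airy balance ρ_c h = (ρ_m − ρ_c) r gives r = h ρ_c/(ρ_m − ρ_c), so h (1 + ρ_c/(ρ_m − ρ_c)) = Δ, i.e. h = Δ (ρ_m − ρ_c)/ρ_m.
h = 22.9 km × 0.5/3.21 = 3.57 km.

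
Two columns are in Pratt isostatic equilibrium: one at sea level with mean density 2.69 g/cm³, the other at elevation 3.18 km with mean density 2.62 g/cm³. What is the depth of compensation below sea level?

ρ_ref D = ρ (D + h) → D (ρ_ref − ρ) = ρ h.
D = ρ h/(ρ_ref − ρ) = 2.62 × 3.18 km/(2.69 − 2.62) = 119 km.

119 km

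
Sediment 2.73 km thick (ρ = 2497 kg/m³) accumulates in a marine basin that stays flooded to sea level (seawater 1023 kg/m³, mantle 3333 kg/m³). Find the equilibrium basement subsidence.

1.74 km

Submarine loading: the sediment displaces seawater, and the subsidence is in turn flooded, so s (ρ_m − ρ_w) = t (ρ_sed − ρ_w).
s = 2.73 km × (2497 − 1023) / (3333 − 1023) = 1.74 km.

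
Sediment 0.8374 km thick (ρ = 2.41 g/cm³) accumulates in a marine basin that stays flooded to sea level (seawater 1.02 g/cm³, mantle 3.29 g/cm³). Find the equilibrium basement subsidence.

Submarine loading: the sediment displaces seawater, and the subsidence is in turn flooded, so s (ρ_m − ρ_w) = t (ρ_sed − ρ_w).
s = 0.8374 km × (2.41 − 1.02) / (3.29 − 1.02) = 0.513 km.

0.513 km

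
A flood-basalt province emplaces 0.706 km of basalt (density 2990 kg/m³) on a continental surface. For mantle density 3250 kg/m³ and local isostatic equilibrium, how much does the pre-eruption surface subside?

0.65 km

Subaerial loading: s = t ρ_load / ρ_m.
s = 0.706 km × 2990/3250 = 0.65 km.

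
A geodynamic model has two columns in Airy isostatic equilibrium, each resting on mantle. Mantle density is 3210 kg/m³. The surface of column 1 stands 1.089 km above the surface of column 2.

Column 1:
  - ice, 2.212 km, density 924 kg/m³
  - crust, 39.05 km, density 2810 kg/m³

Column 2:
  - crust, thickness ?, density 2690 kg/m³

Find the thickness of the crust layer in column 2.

33 km

Take the compensation level at the base of the deeper column (depth z_c below the surface of column 1) and equate Σ ρ_i t_i down to z_c; mantle fills any gap and the z_c terms cancel.
Column 1: 2.212×924 + 39.05×2810 + (z_c − 41.262)×3210
Column 2: 1.089×0 + x×2690 + (z_c − 1.089 − 0 − x)×3210
The z_c×3210 term appears on both sides and cancels. Collect the known terms of each column as K = Σ(ρt)_known − 3210 × (depth of known layers): K_1 = 111774.388 − 3210×41.262 = −20676.632; K_2 = 0 − 3210×(1.089 + 0) = −3495.69.
Balance: K_1 = K_2 − x×(3210 − 2690), so x = (K_2 − K_1)/(3210 − 2690) = 17180.9/520 = 33 km.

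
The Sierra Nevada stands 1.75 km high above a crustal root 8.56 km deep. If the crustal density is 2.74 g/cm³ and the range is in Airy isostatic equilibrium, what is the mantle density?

Airy balance: ρ_c h = (ρ_m − ρ_c) r → ρ_m = ρ_c (1 + h/r).
ρ_m = 2.74 × (1 + 1.75 km/8.56 km) = 3.3 g/cm³.

3.3 g/cm³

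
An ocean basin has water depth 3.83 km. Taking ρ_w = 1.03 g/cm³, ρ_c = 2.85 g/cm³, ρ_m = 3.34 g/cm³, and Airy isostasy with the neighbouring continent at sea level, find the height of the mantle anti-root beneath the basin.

Equating mass per unit area of the two columns: replacing crust with seawater at the top is compensated by replacing crust with mantle at the base: d (ρ_c − ρ_w) = a (ρ_m − ρ_c).
a = d (ρ_c − ρ_w)/(ρ_m − ρ_c) = 3.83 km × 1.82/0.49 = 14.2 km.

14.2 km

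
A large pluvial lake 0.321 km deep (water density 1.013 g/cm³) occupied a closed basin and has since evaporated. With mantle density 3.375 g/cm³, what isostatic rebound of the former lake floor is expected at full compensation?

0.0963 km

u = d ρ_w/ρ_m = 0.321 km × 1.013/3.375 = 0.0963 km.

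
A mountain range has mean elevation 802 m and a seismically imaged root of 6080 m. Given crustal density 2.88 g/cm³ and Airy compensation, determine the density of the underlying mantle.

Airy balance: ρ_c h = (ρ_m − ρ_c) r → ρ_m = ρ_c (1 + h/r).
ρ_m = 2.88 × (1 + 802 m/6080 m) = 3.26 g/cm³.

3.26 g/cm³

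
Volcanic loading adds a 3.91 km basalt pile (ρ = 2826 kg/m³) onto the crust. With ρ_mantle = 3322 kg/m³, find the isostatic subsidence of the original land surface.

Subaerial loading: s = t ρ_load / ρ_m.
s = 3.91 km × 2826/3322 = 3.33 km.

3.33 km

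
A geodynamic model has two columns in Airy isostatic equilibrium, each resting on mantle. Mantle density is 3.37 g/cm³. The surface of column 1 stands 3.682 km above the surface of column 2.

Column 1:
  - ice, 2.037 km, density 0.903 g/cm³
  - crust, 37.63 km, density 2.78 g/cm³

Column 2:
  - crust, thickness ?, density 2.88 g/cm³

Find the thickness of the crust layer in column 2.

Take the compensation level at the base of the deeper column (depth z_c below the surface of column 1) and equate Σ ρ_i t_i down to z_c; mantle fills any gap and the z_c terms cancel.
Column 1: 2.037×0.903 + 37.63×2.78 + (z_c − 39.667)×3.37
Column 2: 3.682×0 + x×2.88 + (z_c − 3.682 − 0 − x)×3.37
The z_c×3.37 term appears on both sides and cancels. Collect the known terms of each column as K = Σ(ρt)_known − 3.37 × (depth of known layers): K_1 = 106.450811 − 3.37×39.667 = −27.226979; K_2 = 0 − 3.37×(3.682 + 0) = −12.40834.
Balance: K_1 = K_2 − x×(3.37 − 2.88), so x = (K_2 − K_1)/(3.37 − 2.88) = 14.8186/0.49 = 30.2 km.

30.2 km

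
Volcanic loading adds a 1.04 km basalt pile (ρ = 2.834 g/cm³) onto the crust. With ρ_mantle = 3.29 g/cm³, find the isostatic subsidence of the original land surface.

0.896 km

Subaerial loading: s = t ρ_load / ρ_m.
s = 1.04 km × 2.834/3.29 = 0.896 km.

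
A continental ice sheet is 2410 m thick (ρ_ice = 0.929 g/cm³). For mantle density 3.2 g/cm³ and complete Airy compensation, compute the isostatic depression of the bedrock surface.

700 m

By Archimedes' principle applied to the lithosphere: the ice load ρ_ice t is balanced by mantle displaced below, ρ_m s.
s = t ρ_ice / ρ_m = 2410 m × 0.929/3.2 = 700 m.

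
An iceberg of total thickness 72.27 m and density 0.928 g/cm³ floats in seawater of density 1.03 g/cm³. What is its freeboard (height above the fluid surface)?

7.16 m

Floating equilibrium: submerged depth d = t ρ_obj/ρ_fluid = 72.27 m × 0.928/1.03 = 65.11 m.
Freeboard = t − d = 72.27 m − 65.11 m = 7.16 m.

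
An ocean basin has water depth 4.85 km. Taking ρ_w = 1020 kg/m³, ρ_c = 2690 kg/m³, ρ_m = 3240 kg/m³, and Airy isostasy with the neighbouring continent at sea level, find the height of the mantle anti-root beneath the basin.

14.7 km

By Archimedes' principle applied to the lithosphere: replacing crust with seawater at the top is compensated by replacing crust with mantle at the base: d (ρ_c − ρ_w) = a (ρ_m − ρ_c).
a = d (ρ_c − ρ_w)/(ρ_m − ρ_c) = 4.85 km × 1670/550 = 14.7 km.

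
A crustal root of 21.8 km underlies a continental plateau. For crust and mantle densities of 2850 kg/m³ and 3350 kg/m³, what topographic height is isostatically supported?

3.82 km

In Airy isostatic equilibrium: ρ_c h = (ρ_m − ρ_c) r.
h = r (ρ_m − ρ_c) / ρ_c = 21.8 km × (3350 − 2850) / 2850 = 3.82 km.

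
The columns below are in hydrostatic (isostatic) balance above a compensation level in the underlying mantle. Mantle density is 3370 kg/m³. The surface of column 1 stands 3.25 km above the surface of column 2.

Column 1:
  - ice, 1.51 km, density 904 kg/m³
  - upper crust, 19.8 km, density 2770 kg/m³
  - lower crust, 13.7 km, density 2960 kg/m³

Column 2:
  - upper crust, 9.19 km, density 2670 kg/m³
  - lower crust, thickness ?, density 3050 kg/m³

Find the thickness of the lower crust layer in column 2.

12 km

Take the compensation level at the base of the deeper column (depth z_c below the surface of column 1) and equate Σ ρ_i t_i down to z_c; mantle fills any gap and the z_c terms cancel.
Column 1: 1.51×904 + 19.8×2770 + 13.7×2960 + (z_c − 35.01)×3370
Column 2: 3.25×0 + 9.19×2670 + x×3050 + (z_c − 3.25 − 9.19 − x)×3370
The z_c×3370 term appears on both sides and cancels. Collect the known terms of each column as K = Σ(ρt)_known − 3370 × (depth of known layers): K_1 = 96763.04 − 3370×35.01 = −21220.66; K_2 = 24537.3 − 3370×(3.25 + 9.19) = −17385.5.
Balance: K_1 = K_2 − x×(3370 − 3050), so x = (K_2 − K_1)/(3370 − 3050) = 3835.16/320 = 12 km.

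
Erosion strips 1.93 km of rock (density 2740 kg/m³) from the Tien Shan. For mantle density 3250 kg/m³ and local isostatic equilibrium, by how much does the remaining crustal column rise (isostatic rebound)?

1.63 km

Unloading: uplift u = e ρ_c/ρ_m = 1.93 km × 2740/3250 = 1.63 km.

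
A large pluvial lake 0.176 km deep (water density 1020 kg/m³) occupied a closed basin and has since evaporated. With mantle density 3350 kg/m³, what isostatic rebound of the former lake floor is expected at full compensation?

0.0536 km

u = d ρ_w/ρ_m = 0.176 km × 1020/3350 = 0.0536 km.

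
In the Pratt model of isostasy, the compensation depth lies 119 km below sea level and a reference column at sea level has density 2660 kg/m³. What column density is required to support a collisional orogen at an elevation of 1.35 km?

2630 kg/m³

Pratt balance: ρ_ref D = ρ (D + h).
ρ = ρ_ref D/(D + h) = 2660 × 119 km/(119 km + 1.35 km) = 2630 kg/m³.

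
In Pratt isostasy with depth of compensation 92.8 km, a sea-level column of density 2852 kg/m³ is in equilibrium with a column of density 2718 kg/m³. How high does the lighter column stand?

ρ_ref D = ρ (D + h) → h = D (ρ_ref − ρ)/ρ.
h = 92.8 km × (2852 − 2718)/2718 = 4.58 km.

4.58 km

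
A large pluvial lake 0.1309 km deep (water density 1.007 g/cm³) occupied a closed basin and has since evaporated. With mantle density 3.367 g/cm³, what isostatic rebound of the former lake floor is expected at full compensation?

u = d ρ_w/ρ_m = 0.1309 km × 1.007/3.367 = 0.0391 km.

0.0391 km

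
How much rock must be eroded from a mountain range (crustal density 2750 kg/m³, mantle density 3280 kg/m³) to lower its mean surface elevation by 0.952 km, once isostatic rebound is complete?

5.89 km

Net drop Δ = e − u = e − e ρ_c/ρ_m = e (ρ_m − ρ_c)/ρ_m.
e = Δ ρ_m/(ρ_m − ρ_c) = 0.952 km × 3280/530 = 5.89 km.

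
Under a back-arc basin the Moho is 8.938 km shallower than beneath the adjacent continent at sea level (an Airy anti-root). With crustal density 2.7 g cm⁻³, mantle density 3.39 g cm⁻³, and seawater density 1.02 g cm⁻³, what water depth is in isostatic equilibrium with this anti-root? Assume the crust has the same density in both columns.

3.67 km

Replacing a thickness d of crust by seawater at the top must be balanced by replacing crust with mantle at the base: d (ρ_c − ρ_w) = a (ρ_m − ρ_c).
d = a (ρ_m − ρ_c)/(ρ_c − ρ_w) = 8.938 km × 0.69/1.68 = 3.67 km.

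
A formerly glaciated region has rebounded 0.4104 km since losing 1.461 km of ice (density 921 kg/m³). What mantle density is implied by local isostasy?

ρ_m = ρ_ice t / u = 921 × 1.461 km/0.4104 km = 3280 kg/m³.

3280 kg/m³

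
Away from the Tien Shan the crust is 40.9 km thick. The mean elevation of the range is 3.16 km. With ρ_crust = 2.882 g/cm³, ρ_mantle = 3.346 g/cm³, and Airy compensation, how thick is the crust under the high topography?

Root depth r = h ρ_c / (ρ_m − ρ_c) = 3.16 km × 2.882 / 0.464 = 19.63 km.
Total thickness = T + h + r = 40.9 km + 3.16 km + 19.63 km = 63.7 km.

63.7 km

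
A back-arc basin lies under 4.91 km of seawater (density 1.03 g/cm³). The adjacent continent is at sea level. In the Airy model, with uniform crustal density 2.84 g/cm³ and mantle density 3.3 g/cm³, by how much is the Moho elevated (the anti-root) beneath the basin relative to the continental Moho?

19.3 km

Balancing pressure at the compensation depth: replacing crust with seawater at the top is compensated by replacing crust with mantle at the base: d (ρ_c − ρ_w) = a (ρ_m − ρ_c).
a = d (ρ_c − ρ_w)/(ρ_m − ρ_c) = 4.91 km × 1.81/0.46 = 19.3 km.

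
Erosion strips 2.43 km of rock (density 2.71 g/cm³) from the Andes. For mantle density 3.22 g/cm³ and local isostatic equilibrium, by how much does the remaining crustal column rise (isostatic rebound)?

2.05 km

Unloading: uplift u = e ρ_c/ρ_m = 2.43 km × 2.71/3.22 = 2.05 km.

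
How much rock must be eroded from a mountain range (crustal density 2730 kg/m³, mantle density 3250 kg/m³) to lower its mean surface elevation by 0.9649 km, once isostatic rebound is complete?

Net drop Δ = e − u = e − e ρ_c/ρ_m = e (ρ_m − ρ_c)/ρ_m.
e = Δ ρ_m/(ρ_m − ρ_c) = 0.9649 km × 3250/520 = 6.03 km.

6.03 km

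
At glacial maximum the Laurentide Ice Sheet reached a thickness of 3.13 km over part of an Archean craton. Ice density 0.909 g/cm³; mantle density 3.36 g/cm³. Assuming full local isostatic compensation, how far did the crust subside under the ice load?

By Archimedes' principle applied to the lithosphere: the ice load ρ_ice t is balanced by mantle displaced below, ρ_m s.
s = t ρ_ice / ρ_m = 3.13 km × 0.909/3.36 = 0.847 km.

0.847 km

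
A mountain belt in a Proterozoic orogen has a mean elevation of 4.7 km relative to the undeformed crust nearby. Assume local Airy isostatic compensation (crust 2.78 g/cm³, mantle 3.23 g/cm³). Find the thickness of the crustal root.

By Archimedes' principle applied to the lithosphere: the weight of the topography is balanced by the buoyancy of the root, ρ_c h = (ρ_m − ρ_c) r.
r = h · ρ_c / (ρ_m − ρ_c) = 4.7 km × 2.78 / (3.23 − 2.78) = 29 km.

29 km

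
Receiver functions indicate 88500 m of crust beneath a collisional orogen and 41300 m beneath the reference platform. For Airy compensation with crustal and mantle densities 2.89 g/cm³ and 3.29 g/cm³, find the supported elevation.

Excess crust Δ = 88500 m − 41300 m = 47200 m, split between elevation h and root r with h + r = Δ.
Airy balance ρ_c h = (ρ_m − ρ_c) r gives r = h ρ_c/(ρ_m − ρ_c), so h (1 + ρ_c/(ρ_m − ρ_c)) = Δ, i.e. h = Δ (ρ_m − ρ_c)/ρ_m.
h = 47200 m × 0.4/3.29 = 5740 m.

5740 m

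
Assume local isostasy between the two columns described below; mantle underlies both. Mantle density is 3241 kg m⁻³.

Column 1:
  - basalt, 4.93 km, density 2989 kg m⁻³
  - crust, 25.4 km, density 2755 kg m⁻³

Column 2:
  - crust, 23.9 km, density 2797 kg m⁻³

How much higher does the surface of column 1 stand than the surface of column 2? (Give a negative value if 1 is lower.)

For any compensation level in the mantle, the mantle terms cancel and isostasy reduces to e = (Σt_1 − Σt_2) − (Σ(ρt)_1 − Σ(ρt)_2) / ρ_m.
Σt_1 = 30.33 km; Σt_2 = 23.9 km; Σ(ρt)_1 = 84712.77; Σ(ρt)_2 = 66848.3 (in km·kg m⁻³).
e = (30.33 − 23.9) − (84712.77 − 66848.3) / 3241 = 0.918 km.

0.918 km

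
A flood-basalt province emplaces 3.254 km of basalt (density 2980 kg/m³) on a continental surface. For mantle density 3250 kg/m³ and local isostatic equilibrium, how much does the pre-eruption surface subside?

2.98 km

Subaerial loading: s = t ρ_load / ρ_m.
s = 3.254 km × 2980/3250 = 2.98 km.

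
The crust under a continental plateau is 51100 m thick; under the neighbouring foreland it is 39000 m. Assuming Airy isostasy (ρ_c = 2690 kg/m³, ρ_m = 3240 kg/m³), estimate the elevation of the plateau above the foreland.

Excess crust Δ = 51100 m − 39000 m = 12100 m, split between elevation h and root r with h + r = Δ.
Airy balance ρ_c h = (ρ_m − ρ_c) r gives r = h ρ_c/(ρ_m − ρ_c), so h (1 + ρ_c/(ρ_m − ρ_c)) = Δ, i.e. h = Δ (ρ_m − ρ_c)/ρ_m.
h = 12100 m × 550/3240 = 2050 m.

2050 m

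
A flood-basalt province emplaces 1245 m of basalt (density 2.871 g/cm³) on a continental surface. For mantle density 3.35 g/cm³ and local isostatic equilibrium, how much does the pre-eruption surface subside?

Subaerial loading: s = t ρ_load / ρ_m.
s = 1245 m × 2.871/3.35 = 1070 m.

1070 m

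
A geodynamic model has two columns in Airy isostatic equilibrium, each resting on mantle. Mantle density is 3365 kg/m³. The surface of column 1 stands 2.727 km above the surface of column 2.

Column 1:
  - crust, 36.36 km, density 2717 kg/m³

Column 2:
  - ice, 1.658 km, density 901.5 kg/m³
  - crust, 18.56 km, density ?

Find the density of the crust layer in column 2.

Take the compensation level at the base of the deeper column (depth z_c below the surface of column 1) and equate Σ ρ_i t_i down to z_c; mantle fills any gap and the z_c terms cancel.
Column 1: 36.36×2717 + (z_c − 36.36)×3365
Column 2: 2.727×0 + 1.658×901.5 + 18.56×ρ + (z_c − 2.727 − 20.218)×3365
The z_c×3365 term appears on both sides and cancels. Collect the known terms of each column as K = Σ(ρt)_known − 3365 × (depth of known layers): K_1 = 98790.12 − 3365×36.36 = −23561.28; K_2 = 1494.687 − 3365×(2.727 + 20.218) = −75715.238.
Balance: K_1 = K_2 + 18.56×ρ, so ρ = (K_1 − K_2)/18.56 = 52154/18.56 = 2810 kg/m³.

2810 kg/m³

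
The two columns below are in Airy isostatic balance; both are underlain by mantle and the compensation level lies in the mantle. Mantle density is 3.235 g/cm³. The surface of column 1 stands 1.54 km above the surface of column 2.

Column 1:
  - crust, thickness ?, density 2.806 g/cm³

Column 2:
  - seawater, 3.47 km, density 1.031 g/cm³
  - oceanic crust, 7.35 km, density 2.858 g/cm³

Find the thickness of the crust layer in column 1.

Take the compensation level at the base of the deeper column (depth z_c below the surface of column 1) and equate Σ ρ_i t_i down to z_c; mantle fills any gap and the z_c terms cancel.
Column 1: x×2.806 + (z_c − 0 − x)×3.235
Column 2: 1.54×0 + 3.47×1.031 + 7.35×2.858 + (z_c − 1.54 − 10.82)×3.235
The z_c×3.235 term appears on both sides and cancels. Collect the known terms of each column as K = Σ(ρt)_known − 3.235 × (depth of known layers): K_1 = 0 − 3.235×0 = 0; K_2 = 24.58387 − 3.235×(1.54 + 10.82) = −15.40073.
Balance: K_1 − x×(3.235 − 2.806) = K_2, so x = (K_1 − K_2)/(3.235 − 2.806) = 15.4007/0.429 = 35.9 km.

35.9 km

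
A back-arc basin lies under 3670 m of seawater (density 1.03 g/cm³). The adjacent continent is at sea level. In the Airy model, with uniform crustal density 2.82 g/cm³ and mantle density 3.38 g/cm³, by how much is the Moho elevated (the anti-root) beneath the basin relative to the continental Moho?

11700 m

Balancing pressure at the compensation depth: replacing crust with seawater at the top is compensated by replacing crust with mantle at the base: d (ρ_c − ρ_w) = a (ρ_m − ρ_c).
a = d (ρ_c − ρ_w)/(ρ_m − ρ_c) = 3670 m × 1.79/0.56 = 11700 m.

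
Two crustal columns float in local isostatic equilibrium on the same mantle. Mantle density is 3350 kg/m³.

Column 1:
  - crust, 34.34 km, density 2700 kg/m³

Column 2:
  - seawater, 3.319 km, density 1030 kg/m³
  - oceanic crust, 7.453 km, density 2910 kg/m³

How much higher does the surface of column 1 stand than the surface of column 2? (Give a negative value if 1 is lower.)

For any compensation level in the mantle, the mantle terms cancel and isostasy reduces to e = (Σt_1 − Σt_2) − (Σ(ρt)_1 − Σ(ρt)_2) / ρ_m.
Σt_1 = 34.34 km; Σt_2 = 10.772 km; Σ(ρt)_1 = 92718; Σ(ρt)_2 = 25106.8 (in km·kg/m³).
e = (34.34 − 10.772) − (92718 − 25106.8) / 3350 = 3.39 km.

3.39 km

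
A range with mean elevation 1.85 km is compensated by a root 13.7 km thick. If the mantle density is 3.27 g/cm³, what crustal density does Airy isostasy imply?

ρ_c h = (ρ_m − ρ_c) r → ρ_c (h + r) = ρ_m r → ρ_c = ρ_m r / (h + r).
ρ_c = 3.27 × 13.7 km / (1.85 km + 13.7 km) = 2.88 g/cm³.

2.88 g/cm³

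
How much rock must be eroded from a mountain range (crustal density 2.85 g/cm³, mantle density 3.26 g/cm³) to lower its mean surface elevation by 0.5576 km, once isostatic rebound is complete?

Net drop Δ = e − u = e − e ρ_c/ρ_m = e (ρ_m − ρ_c)/ρ_m.
e = Δ ρ_m/(ρ_m − ρ_c) = 0.5576 km × 3.26/0.41 = 4.43 km.

4.43 km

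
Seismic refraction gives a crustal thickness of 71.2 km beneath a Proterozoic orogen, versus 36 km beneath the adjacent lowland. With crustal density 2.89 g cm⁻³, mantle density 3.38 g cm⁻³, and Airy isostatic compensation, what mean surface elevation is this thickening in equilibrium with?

Excess crust Δ = 71.2 km − 36 km = 35.2 km, split between elevation h and root r with h + r = Δ.
Airy balance ρ_c h = (ρ_m − ρ_c) r gives r = h ρ_c/(ρ_m − ρ_c), so h (1 + ρ_c/(ρ_m − ρ_c)) = Δ, i.e. h = Δ (ρ_m − ρ_c)/ρ_m.
h = 35.2 km × 0.49/3.38 = 5.1 km.

5.1 km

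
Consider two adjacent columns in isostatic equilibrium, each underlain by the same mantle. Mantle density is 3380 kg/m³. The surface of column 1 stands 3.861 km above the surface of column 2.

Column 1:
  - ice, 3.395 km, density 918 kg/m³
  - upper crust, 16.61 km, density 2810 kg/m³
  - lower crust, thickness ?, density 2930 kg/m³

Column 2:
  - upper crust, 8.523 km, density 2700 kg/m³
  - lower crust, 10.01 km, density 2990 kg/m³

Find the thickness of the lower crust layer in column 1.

Take the compensation level at the base of the deeper column (depth z_c below the surface of column 1) and equate Σ ρ_i t_i down to z_c; mantle fills any gap and the z_c terms cancel.
Column 1: 3.395×918 + 16.61×2810 + x×2930 + (z_c − 20.005 − x)×3380
Column 2: 3.861×0 + 8.523×2700 + 10.01×2990 + (z_c − 3.861 − 18.533)×3380
The z_c×3380 term appears on both sides and cancels. Collect the known terms of each column as K = Σ(ρt)_known − 3380 × (depth of known layers): K_1 = 49790.71 − 3380×20.005 = −17826.19; K_2 = 52942 − 3380×(3.861 + 18.533) = −22749.72.
Balance: K_1 − x×(3380 − 2930) = K_2, so x = (K_1 − K_2)/(3380 − 2930) = 4923.53/450 = 10.9 km.

10.9 km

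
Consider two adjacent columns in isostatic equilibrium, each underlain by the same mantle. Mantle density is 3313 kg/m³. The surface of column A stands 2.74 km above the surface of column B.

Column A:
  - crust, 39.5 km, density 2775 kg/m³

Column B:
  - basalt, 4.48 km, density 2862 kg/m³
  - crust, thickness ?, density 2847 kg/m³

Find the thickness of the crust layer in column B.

Take the compensation level at the base of the deeper column (depth z_c below the surface of column A) and equate Σ ρ_i t_i down to z_c; mantle fills any gap and the z_c terms cancel.
Column A: 39.5×2775 + (z_c − 39.5)×3313
Column B: 2.74×0 + 4.48×2862 + x×2847 + (z_c − 2.74 − 4.48 − x)×3313
The z_c×3313 term appears on both sides and cancels. Collect the known terms of each column as K = Σ(ρt)_known − 3313 × (depth of known layers): K_A = 109612.5 − 3313×39.5 = −21251; K_B = 12821.76 − 3313×(2.74 + 4.48) = −11098.1.
Balance: K_A = K_B − x×(3313 − 2847), so x = (K_B − K_A)/(3313 − 2847) = 10152.9/466 = 21.8 km.

21.8 km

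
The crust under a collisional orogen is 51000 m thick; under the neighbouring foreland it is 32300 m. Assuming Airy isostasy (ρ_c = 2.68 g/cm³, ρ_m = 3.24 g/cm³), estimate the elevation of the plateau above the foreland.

3230 m

Excess crust Δ = 51000 m − 32300 m = 18700 m, split between elevation h and root r with h + r = Δ.
Airy balance ρ_c h = (ρ_m − ρ_c) r gives r = h ρ_c/(ρ_m − ρ_c), so h (1 + ρ_c/(ρ_m − ρ_c)) = Δ, i.e. h = Δ (ρ_m − ρ_c)/ρ_m.
h = 18700 m × 0.56/3.24 = 3230 m.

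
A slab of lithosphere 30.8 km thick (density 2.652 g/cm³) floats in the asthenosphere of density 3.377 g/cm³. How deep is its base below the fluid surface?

24.2 km

Draft d = t ρ_obj/ρ_fluid = 30.8 km × 2.652/3.377 = 24.2 km.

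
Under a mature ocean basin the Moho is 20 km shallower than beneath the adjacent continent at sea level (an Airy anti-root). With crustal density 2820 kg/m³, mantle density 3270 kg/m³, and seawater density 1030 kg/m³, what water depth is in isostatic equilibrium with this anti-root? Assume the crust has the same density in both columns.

Replacing a thickness d of crust by seawater at the top must be balanced by replacing crust with mantle at the base: d (ρ_c − ρ_w) = a (ρ_m − ρ_c).
d = a (ρ_m − ρ_c)/(ρ_c − ρ_w) = 20 km × 450/1790 = 5.03 km.

5.03 km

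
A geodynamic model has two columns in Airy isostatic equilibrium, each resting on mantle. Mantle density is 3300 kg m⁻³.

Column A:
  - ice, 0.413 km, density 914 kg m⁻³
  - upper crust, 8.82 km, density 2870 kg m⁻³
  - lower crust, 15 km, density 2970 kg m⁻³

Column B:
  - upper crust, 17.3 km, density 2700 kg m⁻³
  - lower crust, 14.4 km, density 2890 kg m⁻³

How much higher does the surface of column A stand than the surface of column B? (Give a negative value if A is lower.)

For any compensation level in the mantle, the mantle terms cancel and isostasy reduces to e = (Σt_A − Σt_B) − (Σ(ρt)_A − Σ(ρt)_B) / ρ_m.
Σt_A = 24.233 km; Σt_B = 31.7 km; Σ(ρt)_A = 70240.882; Σ(ρt)_B = 88326 (in km·kg m⁻³).
e = (24.233 − 31.7) − (70240.882 − 88326) / 3300 = −1.99 km.

−1.99 km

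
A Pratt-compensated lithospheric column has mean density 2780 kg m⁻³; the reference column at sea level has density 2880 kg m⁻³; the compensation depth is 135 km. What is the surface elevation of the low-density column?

4.86 km

ρ_ref D = ρ (D + h) → h = D (ρ_ref − ρ)/ρ.
h = 135 km × (2880 − 2780)/2780 = 4.86 km.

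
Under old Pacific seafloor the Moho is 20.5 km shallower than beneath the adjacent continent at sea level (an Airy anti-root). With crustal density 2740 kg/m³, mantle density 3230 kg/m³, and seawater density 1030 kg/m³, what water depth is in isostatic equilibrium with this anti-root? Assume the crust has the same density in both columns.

5.87 km

Replacing a thickness d of crust by seawater at the top must be balanced by replacing crust with mantle at the base: d (ρ_c − ρ_w) = a (ρ_m − ρ_c).
d = a (ρ_m − ρ_c)/(ρ_c − ρ_w) = 20.5 km × 490/1710 = 5.87 km.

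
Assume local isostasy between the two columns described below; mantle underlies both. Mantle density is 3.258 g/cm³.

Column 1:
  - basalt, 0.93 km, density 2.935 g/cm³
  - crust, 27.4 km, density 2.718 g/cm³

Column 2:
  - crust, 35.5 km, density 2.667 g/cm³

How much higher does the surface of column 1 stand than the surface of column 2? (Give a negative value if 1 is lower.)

For any compensation level in the mantle, the mantle terms cancel and isostasy reduces to e = (Σt_1 − Σt_2) − (Σ(ρt)_1 − Σ(ρt)_2) / ρ_m.
Σt_1 = 28.33 km; Σt_2 = 35.5 km; Σ(ρt)_1 = 77.20275; Σ(ρt)_2 = 94.6785 (in km·g/cm³).
e = (28.33 − 35.5) − (77.20275 − 94.6785) / 3.258 = −1.81 km.

−1.81 km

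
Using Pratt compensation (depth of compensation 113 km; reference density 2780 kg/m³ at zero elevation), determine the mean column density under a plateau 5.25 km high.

2660 kg/m³

Pratt balance: ρ_ref D = ρ (D + h).
ρ = ρ_ref D/(D + h) = 2780 × 113 km/(113 km + 5.25 km) = 2660 kg/m³.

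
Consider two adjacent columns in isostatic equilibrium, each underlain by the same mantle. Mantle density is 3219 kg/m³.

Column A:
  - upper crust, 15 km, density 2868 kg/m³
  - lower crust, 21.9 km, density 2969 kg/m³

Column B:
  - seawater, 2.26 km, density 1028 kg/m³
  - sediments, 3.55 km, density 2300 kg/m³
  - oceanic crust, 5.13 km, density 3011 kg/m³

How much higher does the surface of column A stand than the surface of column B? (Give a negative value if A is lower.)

0.453 km

For any compensation level in the mantle, the mantle terms cancel and isostasy reduces to e = (Σt_A − Σt_B) − (Σ(ρt)_A − Σ(ρt)_B) / ρ_m.
Σt_A = 36.9 km; Σt_B = 10.94 km; Σ(ρt)_A = 108041.1; Σ(ρt)_B = 25934.71 (in km·kg/m³).
e = (36.9 − 10.94) − (108041.1 − 25934.71) / 3219 = 0.453 km.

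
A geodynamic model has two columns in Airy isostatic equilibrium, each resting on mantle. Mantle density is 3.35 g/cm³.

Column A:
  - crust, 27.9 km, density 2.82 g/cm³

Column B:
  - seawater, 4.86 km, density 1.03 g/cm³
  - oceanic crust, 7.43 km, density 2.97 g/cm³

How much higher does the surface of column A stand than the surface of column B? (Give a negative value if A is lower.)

0.205 km

For any compensation level in the mantle, the mantle terms cancel and isostasy reduces to e = (Σt_A − Σt_B) − (Σ(ρt)_A − Σ(ρt)_B) / ρ_m.
Σt_A = 27.9 km; Σt_B = 12.29 km; Σ(ρt)_A = 78.678; Σ(ρt)_B = 27.0729 (in km·g/cm³).
e = (27.9 − 12.29) − (78.678 − 27.0729) / 3.35 = 0.205 km.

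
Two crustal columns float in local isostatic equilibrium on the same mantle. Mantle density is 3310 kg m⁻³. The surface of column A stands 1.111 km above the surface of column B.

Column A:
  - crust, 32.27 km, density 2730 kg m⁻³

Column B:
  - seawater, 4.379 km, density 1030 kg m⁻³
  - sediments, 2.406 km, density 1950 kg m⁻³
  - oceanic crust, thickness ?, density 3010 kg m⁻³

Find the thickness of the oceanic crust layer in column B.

5.94 km

Take the compensation level at the base of the deeper column (depth z_c below the surface of column A) and equate Σ ρ_i t_i down to z_c; mantle fills any gap and the z_c terms cancel.
Column A: 32.27×2730 + (z_c − 32.27)×3310
Column B: 1.111×0 + 4.379×1030 + 2.406×1950 + x×3010 + (z_c − 1.111 − 6.785 − x)×3310
The z_c×3310 term appears on both sides and cancels. Collect the known terms of each column as K = Σ(ρt)_known − 3310 × (depth of known layers): K_A = 88097.1 − 3310×32.27 = −18716.6; K_B = 9202.07 − 3310×(1.111 + 6.785) = −16933.69.
Balance: K_A = K_B − x×(3310 − 3010), so x = (K_B − K_A)/(3310 − 3010) = 1782.91/300 = 5.94 km.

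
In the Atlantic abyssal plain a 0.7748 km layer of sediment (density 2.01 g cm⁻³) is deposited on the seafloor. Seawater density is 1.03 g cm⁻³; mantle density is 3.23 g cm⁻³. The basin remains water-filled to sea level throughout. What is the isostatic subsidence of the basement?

0.345 km

Submarine loading: the sediment displaces seawater, and the subsidence is in turn flooded, so s (ρ_m − ρ_w) = t (ρ_sed − ρ_w).
s = 0.7748 km × (2.01 − 1.03) / (3.23 − 1.03) = 0.345 km.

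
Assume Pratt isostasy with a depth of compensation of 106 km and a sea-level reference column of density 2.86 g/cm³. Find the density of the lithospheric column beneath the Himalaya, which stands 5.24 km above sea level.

Pratt balance: ρ_ref D = ρ (D + h).
ρ = ρ_ref D/(D + h) = 2.86 × 106 km/(106 km + 5.24 km) = 2.73 g/cm³.

2.73 g/cm³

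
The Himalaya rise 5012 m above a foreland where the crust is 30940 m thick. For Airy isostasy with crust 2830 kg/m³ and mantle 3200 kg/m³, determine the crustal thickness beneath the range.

Root depth r = h ρ_c / (ρ_m − ρ_c) = 5012 m × 2830 / 370 = 38340 m.
Total thickness = T + h + r = 30940 m + 5012 m + 38340 m = 74300 m.

74300 m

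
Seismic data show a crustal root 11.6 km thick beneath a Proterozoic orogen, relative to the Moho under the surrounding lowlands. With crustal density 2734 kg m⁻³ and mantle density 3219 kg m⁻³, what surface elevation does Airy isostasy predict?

Balancing pressure at the compensation depth: ρ_c h = (ρ_m − ρ_c) r.
h = r (ρ_m − ρ_c) / ρ_c = 11.6 km × (3219 − 2734) / 2734 = 2.06 km.

2.06 km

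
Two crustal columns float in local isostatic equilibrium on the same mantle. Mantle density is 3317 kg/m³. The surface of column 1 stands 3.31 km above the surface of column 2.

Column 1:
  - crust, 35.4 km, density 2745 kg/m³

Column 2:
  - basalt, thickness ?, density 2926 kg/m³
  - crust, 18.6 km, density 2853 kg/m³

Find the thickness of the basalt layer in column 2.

1.63 km

Take the compensation level at the base of the deeper column (depth z_c below the surface of column 1) and equate Σ ρ_i t_i down to z_c; mantle fills any gap and the z_c terms cancel.
Column 1: 35.4×2745 + (z_c − 35.4)×3317
Column 2: 3.31×0 + x×2926 + 18.6×2853 + (z_c − 3.31 − 18.6 − x)×3317
The z_c×3317 term appears on both sides and cancels. Collect the known terms of each column as K = Σ(ρt)_known − 3317 × (depth of known layers): K_1 = 97173 − 3317×35.4 = −20248.8; K_2 = 53065.8 − 3317×(3.31 + 18.6) = −19609.67.
Balance: K_1 = K_2 − x×(3317 − 2926), so x = (K_2 − K_1)/(3317 − 2926) = 639.13/391 = 1.63 km.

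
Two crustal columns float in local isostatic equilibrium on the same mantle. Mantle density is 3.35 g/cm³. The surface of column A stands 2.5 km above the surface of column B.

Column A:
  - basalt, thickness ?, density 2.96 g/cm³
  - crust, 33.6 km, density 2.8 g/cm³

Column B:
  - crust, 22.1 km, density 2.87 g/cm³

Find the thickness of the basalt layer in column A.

1.29 km

Take the compensation level at the base of the deeper column (depth z_c below the surface of column A) and equate Σ ρ_i t_i down to z_c; mantle fills any gap and the z_c terms cancel.
Column A: x×2.96 + 33.6×2.8 + (z_c − 33.6 − x)×3.35
Column B: 2.5×0 + 22.1×2.87 + (z_c − 2.5 − 22.1)×3.35
The z_c×3.35 term appears on both sides and cancels. Collect the known terms of each column as K = Σ(ρt)_known − 3.35 × (depth of known layers): K_A = 94.08 − 3.35×33.6 = −18.48; K_B = 63.427 − 3.35×(2.5 + 22.1) = −18.983.
Balance: K_A − x×(3.35 − 2.96) = K_B, so x = (K_A − K_B)/(3.35 − 2.96) = 0.503/0.39 = 1.29 km.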